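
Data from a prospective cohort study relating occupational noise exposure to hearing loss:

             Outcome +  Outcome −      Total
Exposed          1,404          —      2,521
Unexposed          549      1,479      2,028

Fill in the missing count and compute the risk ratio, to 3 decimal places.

2.057

The missing cell is in the exposed row: 2521 − 1404 = 1117.
So a = 1404, b = 1117, c = 549, d = 1479.
RR = [a/(a+b)] / [c/(c+d)] = (1404/2521) / (549/2028) = 0.55692/0.27071 = 2.05726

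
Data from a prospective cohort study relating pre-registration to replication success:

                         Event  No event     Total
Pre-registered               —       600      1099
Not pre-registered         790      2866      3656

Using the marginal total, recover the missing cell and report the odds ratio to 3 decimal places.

3.017

The missing cell is in the exposed row: 1099 − 600 = 499.
So a = 499, b = 600, c = 790, d = 2866.
OR = (a·d)/(b·c) = (499 × 2866) / (600 × 790) = 1430134 / 474000 = 3.01716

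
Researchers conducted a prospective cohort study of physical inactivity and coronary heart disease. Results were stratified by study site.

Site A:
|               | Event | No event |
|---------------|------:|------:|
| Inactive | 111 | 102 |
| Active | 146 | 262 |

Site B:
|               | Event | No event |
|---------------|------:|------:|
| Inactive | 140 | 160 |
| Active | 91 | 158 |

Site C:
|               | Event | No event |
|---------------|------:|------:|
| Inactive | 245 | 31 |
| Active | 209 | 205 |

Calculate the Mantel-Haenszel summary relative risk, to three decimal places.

RR_MH = Σ(aᵢ·n₀ᵢ/nᵢ) / Σ(cᵢ·n₁ᵢ/nᵢ), with n₁ᵢ = aᵢ+bᵢ (exposed), n₀ᵢ = cᵢ+dᵢ (unexposed), nᵢ = n₁ᵢ+n₀ᵢ.
Stratum 1 (Site A): n₁ = 213, n₀ = 408, n = 621; a·n₀/n = 111·408/621 = 72.9275; c·n₁/n = 146·213/621 = 50.0773
Stratum 2 (Site B): n₁ = 300, n₀ = 249, n = 549; a·n₀/n = 140·249/549 = 63.4973; c·n₁/n = 91·300/549 = 49.7268
Stratum 3 (Site C): n₁ = 276, n₀ = 414, n = 690; a·n₀/n = 245·414/690 = 147.0000; c·n₁/n = 209·276/690 = 83.6000
RR_MH = (72.9275 + 63.4973 + 147.0000) / (50.0773 + 49.7268 + 83.6000) = 283.4248 / 183.4041 = 1.54536

1.545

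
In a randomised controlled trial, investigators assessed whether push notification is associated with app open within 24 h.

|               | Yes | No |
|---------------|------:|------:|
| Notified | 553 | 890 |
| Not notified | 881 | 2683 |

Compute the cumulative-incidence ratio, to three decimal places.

1.550

Cells: a = 553, b = 890, c = 881, d = 2683.
Risk in exposed = 553/1443 = 0.38323; risk in unexposed = 881/3564 = 0.24719.
RR = 0.38323 / 0.24719 = 1.55032
The risk among the exposed is 1.55 times that among the unexposed.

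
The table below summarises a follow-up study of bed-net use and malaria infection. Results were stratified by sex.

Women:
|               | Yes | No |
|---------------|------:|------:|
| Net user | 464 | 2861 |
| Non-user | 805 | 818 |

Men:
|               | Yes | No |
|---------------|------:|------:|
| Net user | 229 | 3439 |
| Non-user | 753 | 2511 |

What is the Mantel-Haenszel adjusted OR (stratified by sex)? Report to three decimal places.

0.190

OR_MH = Σ(aᵢdᵢ/nᵢ) / Σ(bᵢcᵢ/nᵢ), where nᵢ is the stratum total.
Stratum 1 (Women): n = 4948; a·d/n = 464·818/4948 = 76.7082; b·c/n = 2861·805/4948 = 465.4618
Stratum 2 (Men): n = 6932; a·d/n = 229·2511/6932 = 82.9514; b·c/n = 3439·753/6932 = 373.5671
OR_MH = (76.7082 + 82.9514) / (465.4618 + 373.5671) = 159.6595 / 839.0289 = 0.19029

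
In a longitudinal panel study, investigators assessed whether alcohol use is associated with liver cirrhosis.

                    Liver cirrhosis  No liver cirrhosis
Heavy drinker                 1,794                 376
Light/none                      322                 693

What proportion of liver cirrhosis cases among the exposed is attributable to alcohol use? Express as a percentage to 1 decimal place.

61.6

Cells: a = 1794, b = 376, c = 322, d = 693.
Risk in exposed = 1794/2170 = 0.82673; risk in unexposed = 322/1015 = 0.31724.
RR = 0.82673/0.31724 = 2.60599
AR% = (RR − 1)/RR × 100 = (2.60599 − 1)/2.60599 × 100 = 61.6269%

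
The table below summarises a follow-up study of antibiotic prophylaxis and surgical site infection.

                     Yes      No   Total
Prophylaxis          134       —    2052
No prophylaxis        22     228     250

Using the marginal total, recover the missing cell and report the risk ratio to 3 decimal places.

0.742

The missing cell is in the exposed row: 2052 − 134 = 1918.
So a = 134, b = 1918, c = 22, d = 228.
RR = [a/(a+b)] / [c/(c+d)] = (134/2052) / (22/250) = 0.06530/0.08800 = 0.74207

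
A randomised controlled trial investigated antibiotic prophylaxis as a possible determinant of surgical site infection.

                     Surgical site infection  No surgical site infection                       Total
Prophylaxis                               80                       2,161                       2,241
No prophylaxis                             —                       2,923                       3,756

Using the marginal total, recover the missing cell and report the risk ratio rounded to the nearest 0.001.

The missing cell is in the unexposed row: 3756 − 2923 = 833.
So a = 80, b = 2161, c = 833, d = 2923.
RR = [a/(a+b)] / [c/(c+d)] = (80/2241) / (833/3756) = 0.03570/0.22178 = 0.16096

0.161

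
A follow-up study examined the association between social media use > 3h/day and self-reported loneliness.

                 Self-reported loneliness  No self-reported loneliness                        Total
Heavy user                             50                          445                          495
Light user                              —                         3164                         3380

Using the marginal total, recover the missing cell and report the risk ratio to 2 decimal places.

1.58

The missing cell is in the unexposed row: 3380 − 3164 = 216.
So a = 50, b = 445, c = 216, d = 3164.
RR = [a/(a+b)] / [c/(c+d)] = (50/495) / (216/3380) = 0.10101/0.06391 = 1.58062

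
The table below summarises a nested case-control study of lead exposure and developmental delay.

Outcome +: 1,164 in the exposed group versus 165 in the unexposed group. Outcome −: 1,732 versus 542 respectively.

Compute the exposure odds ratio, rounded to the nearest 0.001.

From the description: a = 1164, b = 1732, c = 165, d = 542.
OR = (a·d)/(b·c) = (1164 × 542) / (1732 × 165) = 630888 / 285780 = 2.20760
The odds of developmental delay are about 2.21 times as high in the exposed group.

2.208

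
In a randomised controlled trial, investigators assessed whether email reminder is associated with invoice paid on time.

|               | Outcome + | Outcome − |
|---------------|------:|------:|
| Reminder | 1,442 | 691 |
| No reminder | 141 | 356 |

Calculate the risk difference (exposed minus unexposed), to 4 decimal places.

Cells: a = 1442, b = 691, c = 141, d = 356.
Risk in exposed = 1442/2133 = 0.676043; risk in unexposed = 141/497 = 0.283702.
Risk difference = 0.676043 − 0.283702 = 0.392341

0.3923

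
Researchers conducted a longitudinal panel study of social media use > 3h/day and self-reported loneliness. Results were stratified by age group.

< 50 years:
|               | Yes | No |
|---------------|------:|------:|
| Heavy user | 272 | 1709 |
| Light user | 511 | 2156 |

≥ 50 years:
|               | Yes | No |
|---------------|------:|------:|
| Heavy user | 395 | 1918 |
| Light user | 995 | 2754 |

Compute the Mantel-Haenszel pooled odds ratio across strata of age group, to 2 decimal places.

0.61

OR_MH = Σ(aᵢdᵢ/nᵢ) / Σ(bᵢcᵢ/nᵢ), where nᵢ is the stratum total.
Stratum 1 (< 50 years): n = 4648; a·d/n = 272·2156/4648 = 126.1687; b·c/n = 1709·511/4648 = 187.8870
Stratum 2 (≥ 50 years): n = 6062; a·d/n = 395·2754/6062 = 179.4507; b·c/n = 1918·995/6062 = 314.8152
OR_MH = (126.1687 + 179.4507) / (187.8870 + 314.8152) = 305.6194 / 502.7023 = 0.60795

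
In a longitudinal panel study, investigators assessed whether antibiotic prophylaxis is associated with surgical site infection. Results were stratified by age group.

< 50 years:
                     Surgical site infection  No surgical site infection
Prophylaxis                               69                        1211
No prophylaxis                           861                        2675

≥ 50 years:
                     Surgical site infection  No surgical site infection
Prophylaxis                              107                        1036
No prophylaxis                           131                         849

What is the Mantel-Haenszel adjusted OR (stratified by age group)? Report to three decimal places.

OR_MH = Σ(aᵢdᵢ/nᵢ) / Σ(bᵢcᵢ/nᵢ), where nᵢ is the stratum total.
Stratum 1 (< 50 years): n = 4816; a·d/n = 69·2675/4816 = 38.3254; b·c/n = 1211·861/4816 = 216.5015
Stratum 2 (≥ 50 years): n = 2123; a·d/n = 107·849/2123 = 42.7899; b·c/n = 1036·131/2123 = 63.9265
OR_MH = (38.3254 + 42.7899) / (216.5015 + 63.9265) = 81.1153 / 280.4280 = 0.28926

0.289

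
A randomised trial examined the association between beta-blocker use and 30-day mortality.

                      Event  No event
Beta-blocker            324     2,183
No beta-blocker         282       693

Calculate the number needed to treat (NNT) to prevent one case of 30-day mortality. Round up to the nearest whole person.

7

Risk in treated group = 324/2507 = 0.12924; risk in control = 282/975 = 0.28923.
Absolute risk reduction = 0.28923 − 0.12924 = 0.15999
NNT = 1 / ARR = 1 / 0.15999 = 6.250 → round up → 7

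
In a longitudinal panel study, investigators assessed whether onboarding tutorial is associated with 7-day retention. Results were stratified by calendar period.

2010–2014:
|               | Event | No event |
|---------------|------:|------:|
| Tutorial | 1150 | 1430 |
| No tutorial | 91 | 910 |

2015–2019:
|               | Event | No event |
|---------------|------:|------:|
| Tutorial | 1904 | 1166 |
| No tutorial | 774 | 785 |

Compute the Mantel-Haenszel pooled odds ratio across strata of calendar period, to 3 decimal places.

OR_MH = Σ(aᵢdᵢ/nᵢ) / Σ(bᵢcᵢ/nᵢ), where nᵢ is the stratum total.
Stratum 1 (2010–2014): n = 3581; a·d/n = 1150·910/3581 = 292.2368; b·c/n = 1430·91/3581 = 36.3390
Stratum 2 (2015–2019): n = 4629; a·d/n = 1904·785/4629 = 322.8862; b·c/n = 1166·774/4629 = 194.9631
OR_MH = (292.2368 + 322.8862) / (36.3390 + 194.9631) = 615.1230 / 231.3021 = 2.65939

2.659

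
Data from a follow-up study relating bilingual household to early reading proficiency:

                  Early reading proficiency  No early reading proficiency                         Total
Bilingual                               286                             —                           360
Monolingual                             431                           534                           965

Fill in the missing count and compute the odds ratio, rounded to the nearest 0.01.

4.79

The missing cell is in the exposed row: 360 − 286 = 74.
So a = 286, b = 74, c = 431, d = 534.
OR = (a·d)/(b·c) = (286 × 534) / (74 × 431) = 152724 / 31894 = 4.78849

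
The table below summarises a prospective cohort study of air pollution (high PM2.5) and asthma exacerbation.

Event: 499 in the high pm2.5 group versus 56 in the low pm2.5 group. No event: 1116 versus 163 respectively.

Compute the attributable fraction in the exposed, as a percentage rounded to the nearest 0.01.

From the description: a = 499, b = 1116, c = 56, d = 163.
Risk in exposed = 499/1615 = 0.30898; risk in unexposed = 56/219 = 0.25571.
RR = 0.30898/0.25571 = 1.20833
AR% = (RR − 1)/RR × 100 = (1.20833 − 1)/1.20833 × 100 = 17.2409%

17.24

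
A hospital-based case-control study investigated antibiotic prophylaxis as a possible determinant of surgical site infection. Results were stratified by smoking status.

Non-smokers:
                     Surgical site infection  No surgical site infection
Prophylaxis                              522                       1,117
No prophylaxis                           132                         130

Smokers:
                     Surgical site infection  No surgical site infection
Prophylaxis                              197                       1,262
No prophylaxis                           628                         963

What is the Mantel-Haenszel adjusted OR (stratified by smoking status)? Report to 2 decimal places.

0.29

OR_MH = Σ(aᵢdᵢ/nᵢ) / Σ(bᵢcᵢ/nᵢ), where nᵢ is the stratum total.
Stratum 1 (Non-smokers): n = 1901; a·d/n = 522·130/1901 = 35.6970; b·c/n = 1117·132/1901 = 77.5613
Stratum 2 (Smokers): n = 3050; a·d/n = 197·963/3050 = 62.2003; b·c/n = 1262·628/3050 = 259.8479
OR_MH = (35.6970 + 62.2003) / (77.5613 + 259.8479) = 97.8973 / 337.4092 = 0.29014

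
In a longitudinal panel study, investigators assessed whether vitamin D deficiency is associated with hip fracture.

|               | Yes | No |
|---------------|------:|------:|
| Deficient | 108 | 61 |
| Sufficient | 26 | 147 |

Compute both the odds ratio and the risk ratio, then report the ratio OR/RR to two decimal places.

2.35

Cells: a = 108, b = 61, c = 26, d = 147.
OR = (108·147)/(61·26) = 15876/1586 = 10.01009
Risk in exposed = 108/169 = 0.63905; risk in unexposed = 26/173 = 0.15029; RR = 4.25216
OR/RR = 10.01009 / 4.25216 = 2.35412
The outcome is not rare, so the OR lies further from 1 than the RR.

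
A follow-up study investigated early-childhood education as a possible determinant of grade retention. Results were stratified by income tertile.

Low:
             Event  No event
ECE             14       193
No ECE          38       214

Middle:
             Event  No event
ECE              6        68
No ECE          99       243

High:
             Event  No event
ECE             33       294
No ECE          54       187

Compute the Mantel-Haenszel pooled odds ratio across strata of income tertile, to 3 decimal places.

OR_MH = Σ(aᵢdᵢ/nᵢ) / Σ(bᵢcᵢ/nᵢ), where nᵢ is the stratum total.
Stratum 1 (Low): n = 459; a·d/n = 14·214/459 = 6.5272; b·c/n = 193·38/459 = 15.9782
Stratum 2 (Middle): n = 416; a·d/n = 6·243/416 = 3.5048; b·c/n = 68·99/416 = 16.1827
Stratum 3 (High): n = 568; a·d/n = 33·187/568 = 10.8644; b·c/n = 294·54/568 = 27.9507
OR_MH = (6.5272 + 3.5048 + 10.8644) / (15.9782 + 16.1827 + 27.9507) = 20.8965 / 60.1116 = 0.34763

0.348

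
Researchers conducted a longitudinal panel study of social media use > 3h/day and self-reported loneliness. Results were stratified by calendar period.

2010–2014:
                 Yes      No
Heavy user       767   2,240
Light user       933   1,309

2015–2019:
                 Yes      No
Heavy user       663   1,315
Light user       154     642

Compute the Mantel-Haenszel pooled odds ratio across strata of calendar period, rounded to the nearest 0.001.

0.732

OR_MH = Σ(aᵢdᵢ/nᵢ) / Σ(bᵢcᵢ/nᵢ), where nᵢ is the stratum total.
Stratum 1 (2010–2014): n = 5249; a·d/n = 767·1309/5249 = 191.2751; b·c/n = 2240·933/5249 = 398.1558
Stratum 2 (2015–2019): n = 2774; a·d/n = 663·642/2774 = 153.4412; b·c/n = 1315·154/2774 = 73.0029
OR_MH = (191.2751 + 153.4412) / (398.1558 + 73.0029) = 344.7163 / 471.1587 = 0.73164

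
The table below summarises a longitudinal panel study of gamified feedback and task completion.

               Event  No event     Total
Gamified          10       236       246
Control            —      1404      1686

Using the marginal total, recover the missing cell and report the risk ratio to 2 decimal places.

The missing cell is in the unexposed row: 1686 − 1404 = 282.
So a = 10, b = 236, c = 282, d = 1404.
RR = [a/(a+b)] / [c/(c+d)] = (10/246) / (282/1686) = 0.04065/0.16726 = 0.24304

0.24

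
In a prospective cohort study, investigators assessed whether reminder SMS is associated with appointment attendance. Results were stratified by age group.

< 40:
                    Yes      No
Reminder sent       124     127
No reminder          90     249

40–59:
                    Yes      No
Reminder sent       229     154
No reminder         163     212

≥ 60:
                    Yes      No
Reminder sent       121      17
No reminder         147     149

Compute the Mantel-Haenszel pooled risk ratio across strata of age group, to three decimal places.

RR_MH = Σ(aᵢ·n₀ᵢ/nᵢ) / Σ(cᵢ·n₁ᵢ/nᵢ), with n₁ᵢ = aᵢ+bᵢ (exposed), n₀ᵢ = cᵢ+dᵢ (unexposed), nᵢ = n₁ᵢ+n₀ᵢ.
Stratum 1 (< 40): n₁ = 251, n₀ = 339, n = 590; a·n₀/n = 124·339/590 = 71.2475; c·n₁/n = 90·251/590 = 38.2881
Stratum 2 (40–59): n₁ = 383, n₀ = 375, n = 758; a·n₀/n = 229·375/758 = 113.2916; c·n₁/n = 163·383/758 = 82.3602
Stratum 3 (≥ 60): n₁ = 138, n₀ = 296, n = 434; a·n₀/n = 121·296/434 = 82.5253; c·n₁/n = 147·138/434 = 46.7419
RR_MH = (71.2475 + 113.2916 + 82.5253) / (38.2881 + 82.3602 + 46.7419) = 267.0644 / 167.3902 = 1.59546

1.595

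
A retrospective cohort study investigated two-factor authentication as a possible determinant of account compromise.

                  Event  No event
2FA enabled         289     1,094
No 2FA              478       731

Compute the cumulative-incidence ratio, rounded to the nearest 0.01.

Cells: a = 289, b = 1094, c = 478, d = 731.
Risk in exposed = 289/1383 = 0.20897; risk in unexposed = 478/1209 = 0.39537.
RR = 0.20897 / 0.39537 = 0.52854
The risk is 47% lower among the exposed than among the unexposed.

0.53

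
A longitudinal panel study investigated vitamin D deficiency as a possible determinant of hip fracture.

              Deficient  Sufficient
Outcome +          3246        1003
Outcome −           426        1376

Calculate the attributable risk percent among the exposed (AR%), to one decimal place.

Reading the table with exposure as columns: a = 3246 (Deficient, case), b = 426 (Deficient, non-case), c = 1003 (Sufficient, case), d = 1376.
Risk in exposed = 3246/3672 = 0.88399; risk in unexposed = 1003/2379 = 0.42161.
RR = 0.88399/0.42161 = 2.09671
AR% = (RR − 1)/RR × 100 = (2.09671 − 1)/2.09671 × 100 = 52.3063%

52.3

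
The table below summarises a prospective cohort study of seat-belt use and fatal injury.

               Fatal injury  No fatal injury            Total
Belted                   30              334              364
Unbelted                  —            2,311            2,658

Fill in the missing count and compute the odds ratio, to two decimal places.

0.60

The missing cell is in the unexposed row: 2658 − 2311 = 347.
So a = 30, b = 334, c = 347, d = 2311.
OR = (a·d)/(b·c) = (30 × 2311) / (334 × 347) = 69330 / 115898 = 0.59820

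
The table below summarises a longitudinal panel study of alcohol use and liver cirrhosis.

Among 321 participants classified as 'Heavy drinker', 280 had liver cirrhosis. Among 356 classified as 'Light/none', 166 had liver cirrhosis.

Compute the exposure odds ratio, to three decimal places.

From the description: a = 280, b = 41, c = 166, d = 190.
OR = (a·d)/(b·c) = (280 × 190) / (41 × 166) = 53200 / 6806 = 7.81663
The odds of liver cirrhosis are about 7.82 times as high in the heavy drinker group.

7.817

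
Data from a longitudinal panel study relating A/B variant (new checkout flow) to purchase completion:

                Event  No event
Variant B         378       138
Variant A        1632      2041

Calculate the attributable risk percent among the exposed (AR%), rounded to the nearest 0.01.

39.35

Cells: a = 378, b = 138, c = 1632, d = 2041.
Risk in exposed = 378/516 = 0.73256; risk in unexposed = 1632/3673 = 0.44432.
RR = 0.73256/0.44432 = 1.64870
AR% = (RR − 1)/RR × 100 = (1.64870 − 1)/1.64870 × 100 = 39.3463%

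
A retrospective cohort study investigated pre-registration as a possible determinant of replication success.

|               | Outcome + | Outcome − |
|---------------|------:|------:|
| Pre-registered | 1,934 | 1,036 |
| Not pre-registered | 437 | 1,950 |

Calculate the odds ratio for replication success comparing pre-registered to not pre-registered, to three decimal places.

8.330

Cells: a = 1934, b = 1036, c = 437, d = 1950.
OR = (a·d)/(b·c) = (1934 × 1950) / (1036 × 437) = 3771300 / 452732 = 8.33009
The odds of replication success are about 8.33 times as high in the pre-registered group.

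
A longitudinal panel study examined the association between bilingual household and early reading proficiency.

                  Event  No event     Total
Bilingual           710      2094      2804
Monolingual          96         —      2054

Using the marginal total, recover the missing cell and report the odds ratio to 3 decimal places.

The missing cell is in the unexposed row: 2054 − 96 = 1958.
So a = 710, b = 2094, c = 96, d = 1958.
OR = (a·d)/(b·c) = (710 × 1958) / (2094 × 96) = 1390180 / 201024 = 6.91549

6.915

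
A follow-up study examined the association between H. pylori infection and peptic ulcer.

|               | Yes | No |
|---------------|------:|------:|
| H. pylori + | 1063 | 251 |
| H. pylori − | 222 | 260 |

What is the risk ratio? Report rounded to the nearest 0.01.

Cells: a = 1063, b = 251, c = 222, d = 260.
Risk in exposed = 1063/1314 = 0.80898; risk in unexposed = 222/482 = 0.46058.
RR = 0.80898 / 0.46058 = 1.75643
The risk among the exposed is 1.76 times that among the unexposed.

1.76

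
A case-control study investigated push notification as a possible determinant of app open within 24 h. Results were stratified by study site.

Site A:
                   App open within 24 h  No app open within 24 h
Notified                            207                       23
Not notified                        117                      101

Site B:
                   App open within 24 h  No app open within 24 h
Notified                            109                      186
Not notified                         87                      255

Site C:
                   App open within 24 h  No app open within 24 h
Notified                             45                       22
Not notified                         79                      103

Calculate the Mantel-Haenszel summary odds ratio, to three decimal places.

2.837

OR_MH = Σ(aᵢdᵢ/nᵢ) / Σ(bᵢcᵢ/nᵢ), where nᵢ is the stratum total.
Stratum 1 (Site A): n = 448; a·d/n = 207·101/448 = 46.6674; b·c/n = 23·117/448 = 6.0067
Stratum 2 (Site B): n = 637; a·d/n = 109·255/637 = 43.6342; b·c/n = 186·87/637 = 25.4035
Stratum 3 (Site C): n = 249; a·d/n = 45·103/249 = 18.6145; b·c/n = 22·79/249 = 6.9799
OR_MH = (46.6674 + 43.6342 + 18.6145) / (6.0067 + 25.4035 + 6.9799) = 108.9161 / 38.3901 = 2.83709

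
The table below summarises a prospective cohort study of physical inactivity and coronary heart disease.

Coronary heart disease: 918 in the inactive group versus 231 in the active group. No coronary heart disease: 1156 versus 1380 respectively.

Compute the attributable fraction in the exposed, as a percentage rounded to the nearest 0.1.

67.6

From the description: a = 918, b = 1156, c = 231, d = 1380.
Risk in exposed = 918/2074 = 0.44262; risk in unexposed = 231/1611 = 0.14339.
RR = 0.44262/0.14339 = 3.08686
AR% = (RR − 1)/RR × 100 = (3.08686 − 1)/3.08686 × 100 = 67.6047%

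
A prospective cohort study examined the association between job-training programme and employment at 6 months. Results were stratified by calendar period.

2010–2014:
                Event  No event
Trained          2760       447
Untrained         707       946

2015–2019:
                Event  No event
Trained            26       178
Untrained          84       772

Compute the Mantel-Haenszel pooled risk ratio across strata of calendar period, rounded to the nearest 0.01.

RR_MH = Σ(aᵢ·n₀ᵢ/nᵢ) / Σ(cᵢ·n₁ᵢ/nᵢ), with n₁ᵢ = aᵢ+bᵢ (exposed), n₀ᵢ = cᵢ+dᵢ (unexposed), nᵢ = n₁ᵢ+n₀ᵢ.
Stratum 1 (2010–2014): n₁ = 3207, n₀ = 1653, n = 4860; a·n₀/n = 2760·1653/4860 = 938.7407; c·n₁/n = 707·3207/4860 = 466.5327
Stratum 2 (2015–2019): n₁ = 204, n₀ = 856, n = 1060; a·n₀/n = 26·856/1060 = 20.9962; c·n₁/n = 84·204/1060 = 16.1660
RR_MH = (938.7407 + 20.9962) / (466.5327 + 16.1660) = 959.7370 / 482.6988 = 1.98827

1.99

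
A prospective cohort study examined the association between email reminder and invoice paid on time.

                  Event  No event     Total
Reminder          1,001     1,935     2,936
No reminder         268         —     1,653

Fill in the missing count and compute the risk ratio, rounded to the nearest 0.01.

The missing cell is in the unexposed row: 1653 − 268 = 1385.
So a = 1001, b = 1935, c = 268, d = 1385.
RR = [a/(a+b)] / [c/(c+d)] = (1001/2936) / (268/1653) = 0.34094/0.16213 = 2.10289

2.10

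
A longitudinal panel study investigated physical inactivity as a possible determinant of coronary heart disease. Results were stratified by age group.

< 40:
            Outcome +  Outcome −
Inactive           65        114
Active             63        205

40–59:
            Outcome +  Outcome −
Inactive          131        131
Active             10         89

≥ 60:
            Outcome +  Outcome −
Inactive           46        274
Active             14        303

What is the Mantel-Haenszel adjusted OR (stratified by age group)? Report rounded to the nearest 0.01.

3.27

OR_MH = Σ(aᵢdᵢ/nᵢ) / Σ(bᵢcᵢ/nᵢ), where nᵢ is the stratum total.
Stratum 1 (< 40): n = 447; a·d/n = 65·205/447 = 29.8098; b·c/n = 114·63/447 = 16.0671
Stratum 2 (40–59): n = 361; a·d/n = 131·89/361 = 32.2964; b·c/n = 131·10/361 = 3.6288
Stratum 3 (≥ 60): n = 637; a·d/n = 46·303/637 = 21.8807; b·c/n = 274·14/637 = 6.0220
OR_MH = (29.8098 + 32.2964 + 21.8807) / (16.0671 + 3.6288 + 6.0220) = 83.9869 / 25.7179 = 3.26570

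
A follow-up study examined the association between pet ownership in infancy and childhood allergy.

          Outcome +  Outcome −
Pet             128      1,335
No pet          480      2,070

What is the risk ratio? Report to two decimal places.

Cells: a = 128, b = 1335, c = 480, d = 2070.
Risk in exposed = 128/1463 = 0.08749; risk in unexposed = 480/2550 = 0.18824.
RR = 0.08749 / 0.18824 = 0.46480
The risk is 54% lower among the exposed than among the unexposed.

0.46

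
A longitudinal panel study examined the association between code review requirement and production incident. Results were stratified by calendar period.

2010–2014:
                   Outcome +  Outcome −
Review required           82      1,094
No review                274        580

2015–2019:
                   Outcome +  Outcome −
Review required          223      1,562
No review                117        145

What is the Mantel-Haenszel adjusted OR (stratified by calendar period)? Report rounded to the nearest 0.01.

0.17

OR_MH = Σ(aᵢdᵢ/nᵢ) / Σ(bᵢcᵢ/nᵢ), where nᵢ is the stratum total.
Stratum 1 (2010–2014): n = 2030; a·d/n = 82·580/2030 = 23.4286; b·c/n = 1094·274/2030 = 147.6631
Stratum 2 (2015–2019): n = 2047; a·d/n = 223·145/2047 = 15.7963; b·c/n = 1562·117/2047 = 89.2789
OR_MH = (23.4286 + 15.7963) / (147.6631 + 89.2789) = 39.2249 / 236.9420 = 0.16555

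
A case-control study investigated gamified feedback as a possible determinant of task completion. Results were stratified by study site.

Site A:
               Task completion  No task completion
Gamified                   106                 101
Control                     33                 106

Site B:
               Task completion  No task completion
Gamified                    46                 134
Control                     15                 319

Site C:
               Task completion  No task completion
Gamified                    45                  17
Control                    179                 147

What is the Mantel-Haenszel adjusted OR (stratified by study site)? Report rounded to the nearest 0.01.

3.65

OR_MH = Σ(aᵢdᵢ/nᵢ) / Σ(bᵢcᵢ/nᵢ), where nᵢ is the stratum total.
Stratum 1 (Site A): n = 346; a·d/n = 106·106/346 = 32.4740; b·c/n = 101·33/346 = 9.6329
Stratum 2 (Site B): n = 514; a·d/n = 46·319/514 = 28.5486; b·c/n = 134·15/514 = 3.9105
Stratum 3 (Site C): n = 388; a·d/n = 45·147/388 = 17.0490; b·c/n = 17·179/388 = 7.8428
OR_MH = (32.4740 + 28.5486 + 17.0490) / (9.6329 + 3.9105 + 7.8428) = 78.0716 / 21.3862 = 3.65055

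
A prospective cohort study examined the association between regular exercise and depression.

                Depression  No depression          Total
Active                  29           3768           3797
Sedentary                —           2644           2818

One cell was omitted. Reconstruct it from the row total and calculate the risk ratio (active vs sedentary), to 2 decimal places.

0.12

The missing cell is in the unexposed row: 2818 − 2644 = 174.
So a = 29, b = 3768, c = 174, d = 2644.
RR = [a/(a+b)] / [c/(c+d)] = (29/3797) / (174/2818) = 0.00764/0.06175 = 0.12369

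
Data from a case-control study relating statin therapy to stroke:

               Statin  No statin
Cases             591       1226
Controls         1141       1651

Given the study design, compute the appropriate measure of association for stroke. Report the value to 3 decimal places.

Reading the table with exposure as columns: a = 591 (Statin, case), b = 1141 (Statin, non-case), c = 1226 (No statin, case), d = 1651.
This is a case-control study: participants were sampled on outcome status, so risks in the source population cannot be estimated directly — relative risk is not valid here. The odds ratio is the appropriate measure.
OR = (a·d)/(b·c) = (591 × 1651) / (1141 × 1226) = 975741 / 1398866 = 0.69752

0.698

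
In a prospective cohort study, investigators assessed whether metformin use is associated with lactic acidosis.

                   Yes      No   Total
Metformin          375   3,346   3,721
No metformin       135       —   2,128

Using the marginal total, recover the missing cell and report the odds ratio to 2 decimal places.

The missing cell is in the unexposed row: 2128 − 135 = 1993.
So a = 375, b = 3346, c = 135, d = 1993.
OR = (a·d)/(b·c) = (375 × 1993) / (3346 × 135) = 747375 / 451710 = 1.65455

1.65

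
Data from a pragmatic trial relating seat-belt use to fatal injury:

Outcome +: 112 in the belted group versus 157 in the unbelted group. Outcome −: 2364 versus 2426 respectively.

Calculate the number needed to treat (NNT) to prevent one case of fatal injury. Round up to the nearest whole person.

Risk in treated group = 112/2476 = 0.04523; risk in control = 157/2583 = 0.06078.
Absolute risk reduction = 0.06078 − 0.04523 = 0.01555
NNT = 1 / ARR = 1 / 0.01555 = 64.318 → round up → 65

65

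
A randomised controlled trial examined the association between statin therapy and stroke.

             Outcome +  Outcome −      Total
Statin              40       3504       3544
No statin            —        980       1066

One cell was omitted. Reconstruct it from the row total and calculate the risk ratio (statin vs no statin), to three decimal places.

0.140

The missing cell is in the unexposed row: 1066 − 980 = 86.
So a = 40, b = 3504, c = 86, d = 980.
RR = [a/(a+b)] / [c/(c+d)] = (40/3544) / (86/1066) = 0.01129/0.08068 = 0.13990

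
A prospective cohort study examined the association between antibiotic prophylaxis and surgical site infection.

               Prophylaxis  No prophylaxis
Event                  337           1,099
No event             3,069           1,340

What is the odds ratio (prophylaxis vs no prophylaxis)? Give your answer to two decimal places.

Reading the table with exposure as columns: a = 337 (Prophylaxis, case), b = 3069 (Prophylaxis, non-case), c = 1099 (No prophylaxis, case), d = 1340.
OR = (a·d)/(b·c) = (337 × 1340) / (3069 × 1099) = 451580 / 3372831 = 0.13389
Exposure is associated with lower odds of surgical site infection (OR = 0.13 < 1).

0.13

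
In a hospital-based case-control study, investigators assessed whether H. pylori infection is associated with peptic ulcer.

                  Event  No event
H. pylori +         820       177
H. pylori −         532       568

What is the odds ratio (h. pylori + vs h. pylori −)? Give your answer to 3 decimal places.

Cells: a = 820, b = 177, c = 532, d = 568.
OR = (a·d)/(b·c) = (820 × 568) / (177 × 532) = 465760 / 94164 = 4.94626
The odds of peptic ulcer are about 4.95 times as high in the h. pylori + group.

4.946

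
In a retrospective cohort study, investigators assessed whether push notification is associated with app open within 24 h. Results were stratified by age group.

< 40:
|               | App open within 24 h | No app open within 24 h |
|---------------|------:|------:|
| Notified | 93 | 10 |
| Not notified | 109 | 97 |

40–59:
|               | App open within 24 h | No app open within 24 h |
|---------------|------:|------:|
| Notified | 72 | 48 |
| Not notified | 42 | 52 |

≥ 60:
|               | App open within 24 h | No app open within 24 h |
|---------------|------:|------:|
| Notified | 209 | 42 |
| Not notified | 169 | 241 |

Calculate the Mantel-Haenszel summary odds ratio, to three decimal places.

5.188

OR_MH = Σ(aᵢdᵢ/nᵢ) / Σ(bᵢcᵢ/nᵢ), where nᵢ is the stratum total.
Stratum 1 (< 40): n = 309; a·d/n = 93·97/309 = 29.1942; b·c/n = 10·109/309 = 3.5275
Stratum 2 (40–59): n = 214; a·d/n = 72·52/214 = 17.4953; b·c/n = 48·42/214 = 9.4206
Stratum 3 (≥ 60): n = 661; a·d/n = 209·241/661 = 76.2012; b·c/n = 42·169/661 = 10.7383
OR_MH = (29.1942 + 17.4953 + 76.2012) / (3.5275 + 9.4206 + 10.7383) = 122.8907 / 23.6863 = 5.18825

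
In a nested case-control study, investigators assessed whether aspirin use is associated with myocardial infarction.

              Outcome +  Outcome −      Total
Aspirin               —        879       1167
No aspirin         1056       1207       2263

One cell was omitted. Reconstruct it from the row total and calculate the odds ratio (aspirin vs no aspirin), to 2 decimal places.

0.37

The missing cell is in the exposed row: 1167 − 879 = 288.
So a = 288, b = 879, c = 1056, d = 1207.
OR = (a·d)/(b·c) = (288 × 1207) / (879 × 1056) = 347616 / 928224 = 0.37450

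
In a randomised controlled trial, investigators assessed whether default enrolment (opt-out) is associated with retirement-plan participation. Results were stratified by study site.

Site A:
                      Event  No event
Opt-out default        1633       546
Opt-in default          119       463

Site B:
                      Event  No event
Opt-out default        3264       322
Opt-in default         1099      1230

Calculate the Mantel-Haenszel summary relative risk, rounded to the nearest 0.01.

RR_MH = Σ(aᵢ·n₀ᵢ/nᵢ) / Σ(cᵢ·n₁ᵢ/nᵢ), with n₁ᵢ = aᵢ+bᵢ (exposed), n₀ᵢ = cᵢ+dᵢ (unexposed), nᵢ = n₁ᵢ+n₀ᵢ.
Stratum 1 (Site A): n₁ = 2179, n₀ = 582, n = 2761; a·n₀/n = 1633·582/2761 = 344.2253; c·n₁/n = 119·2179/2761 = 93.9156
Stratum 2 (Site B): n₁ = 3586, n₀ = 2329, n = 5915; a·n₀/n = 3264·2329/5915 = 1285.1828; c·n₁/n = 1099·3586/5915 = 666.2746
RR_MH = (344.2253 + 1285.1828) / (93.9156 + 666.2746) = 1629.4080 / 760.1902 = 2.14342

2.14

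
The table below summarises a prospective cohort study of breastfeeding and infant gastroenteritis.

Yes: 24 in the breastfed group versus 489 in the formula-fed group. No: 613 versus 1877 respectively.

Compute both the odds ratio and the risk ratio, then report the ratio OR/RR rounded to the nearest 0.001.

0.824

From the description: a = 24, b = 613, c = 489, d = 1877.
OR = (24·1877)/(613·489) = 45048/299757 = 0.15028
Risk in exposed = 24/637 = 0.03768; risk in unexposed = 489/2366 = 0.20668; RR = 0.18230
OR/RR = 0.15028 / 0.18230 = 0.82438
The outcome is not rare, so the OR lies further from 1 than the RR.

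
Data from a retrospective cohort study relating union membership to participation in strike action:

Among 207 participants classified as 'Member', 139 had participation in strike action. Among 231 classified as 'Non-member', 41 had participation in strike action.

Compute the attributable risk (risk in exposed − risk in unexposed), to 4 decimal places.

From the description: a = 139, b = 68, c = 41, d = 190.
Risk in exposed = 139/207 = 0.671498; risk in unexposed = 41/231 = 0.177489.
Risk difference = 0.671498 − 0.177489 = 0.494008

0.4940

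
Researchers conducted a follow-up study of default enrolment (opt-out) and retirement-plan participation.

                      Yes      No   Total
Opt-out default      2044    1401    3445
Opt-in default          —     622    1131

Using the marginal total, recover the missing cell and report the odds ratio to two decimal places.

1.78

The missing cell is in the unexposed row: 1131 − 622 = 509.
So a = 2044, b = 1401, c = 509, d = 622.
OR = (a·d)/(b·c) = (2044 × 622) / (1401 × 509) = 1271368 / 713109 = 1.78285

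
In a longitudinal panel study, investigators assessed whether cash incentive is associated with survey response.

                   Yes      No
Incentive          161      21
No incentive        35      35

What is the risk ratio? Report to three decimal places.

Cells: a = 161, b = 21, c = 35, d = 35.
Risk in exposed = 161/182 = 0.88462; risk in unexposed = 35/70 = 0.50000.
RR = 0.88462 / 0.50000 = 1.76923
The risk among the exposed is 1.77 times that among the unexposed.

1.769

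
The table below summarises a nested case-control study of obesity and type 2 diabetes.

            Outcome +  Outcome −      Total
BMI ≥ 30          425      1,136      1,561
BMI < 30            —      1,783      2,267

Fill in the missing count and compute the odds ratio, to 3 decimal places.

1.378

The missing cell is in the unexposed row: 2267 − 1783 = 484.
So a = 425, b = 1136, c = 484, d = 1783.
OR = (a·d)/(b·c) = (425 × 1783) / (1136 × 484) = 757775 / 549824 = 1.37821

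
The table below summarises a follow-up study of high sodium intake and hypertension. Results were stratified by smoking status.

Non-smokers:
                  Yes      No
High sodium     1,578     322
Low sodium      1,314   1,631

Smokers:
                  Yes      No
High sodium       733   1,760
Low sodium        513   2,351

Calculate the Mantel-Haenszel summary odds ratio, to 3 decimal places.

3.333

OR_MH = Σ(aᵢdᵢ/nᵢ) / Σ(bᵢcᵢ/nᵢ), where nᵢ is the stratum total.
Stratum 1 (Non-smokers): n = 4845; a·d/n = 1578·1631/4845 = 531.2111; b·c/n = 322·1314/4845 = 87.3288
Stratum 2 (Smokers): n = 5357; a·d/n = 733·2351/5357 = 321.6881; b·c/n = 1760·513/5357 = 168.5421
OR_MH = (531.2111 + 321.6881) / (87.3288 + 168.5421) = 852.8992 / 255.8709 = 3.33332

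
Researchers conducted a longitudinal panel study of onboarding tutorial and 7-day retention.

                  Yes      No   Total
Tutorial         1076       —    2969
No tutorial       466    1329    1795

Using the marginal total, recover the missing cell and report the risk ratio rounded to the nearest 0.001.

The missing cell is in the exposed row: 2969 − 1076 = 1893.
So a = 1076, b = 1893, c = 466, d = 1329.
RR = [a/(a+b)] / [c/(c+d)] = (1076/2969) / (466/1795) = 0.36241/0.25961 = 1.39598

1.396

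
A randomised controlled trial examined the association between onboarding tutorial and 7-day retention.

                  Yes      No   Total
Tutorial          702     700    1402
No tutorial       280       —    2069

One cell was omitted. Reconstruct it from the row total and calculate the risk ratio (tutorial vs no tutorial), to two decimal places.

3.70

The missing cell is in the unexposed row: 2069 − 280 = 1789.
So a = 702, b = 700, c = 280, d = 1789.
RR = [a/(a+b)] / [c/(c+d)] = (702/1402) / (280/2069) = 0.50071/0.13533 = 3.69991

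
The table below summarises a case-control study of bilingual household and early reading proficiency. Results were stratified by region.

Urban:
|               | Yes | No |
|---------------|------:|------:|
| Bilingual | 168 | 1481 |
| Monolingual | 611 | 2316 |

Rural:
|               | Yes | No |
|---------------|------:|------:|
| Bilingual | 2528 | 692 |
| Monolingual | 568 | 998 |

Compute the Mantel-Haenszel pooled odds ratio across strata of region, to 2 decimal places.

2.19

OR_MH = Σ(aᵢdᵢ/nᵢ) / Σ(bᵢcᵢ/nᵢ), where nᵢ is the stratum total.
Stratum 1 (Urban): n = 4576; a·d/n = 168·2316/4576 = 85.0280; b·c/n = 1481·611/4576 = 197.7472
Stratum 2 (Rural): n = 4786; a·d/n = 2528·998/4786 = 527.1509; b·c/n = 692·568/4786 = 82.1262
OR_MH = (85.0280 + 527.1509) / (197.7472 + 82.1262) = 612.1788 / 279.8734 = 2.18734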